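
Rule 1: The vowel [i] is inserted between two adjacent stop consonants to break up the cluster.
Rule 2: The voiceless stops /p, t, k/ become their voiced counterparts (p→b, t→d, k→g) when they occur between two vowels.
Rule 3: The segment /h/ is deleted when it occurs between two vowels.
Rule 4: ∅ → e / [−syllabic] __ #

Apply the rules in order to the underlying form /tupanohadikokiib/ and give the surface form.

tubanoadigogiibe

Rule 1 (stop-cluster i-epenthesis): no segment meets the environment; /tupanohadikokiib/ is unchanged.
Rule 2 (intervocalic voicing): /p/ is a voiceless stop between vowels /u/ and /a/, so it voices to [b]. /k/ is a voiceless stop between vowels /i/ and /o/, so it voices to [g]. /k/ is a voiceless stop between vowels /o/ and /i/, so it voices to [g]. /tupanohadikokiib/ → tubanohadigogiib.
Rule 3 (intervocalic h-deletion): /h/ occurs between vowels /o/ and /a/, so it deletes. /tubanohadigogiib/ → tubanoadigogiib.
Rule 4 (final e-epenthesis): the form ends in the consonant /b/, so [e] is inserted word-finally. /tubanoadigogiib/ → tubanoadigogiibe.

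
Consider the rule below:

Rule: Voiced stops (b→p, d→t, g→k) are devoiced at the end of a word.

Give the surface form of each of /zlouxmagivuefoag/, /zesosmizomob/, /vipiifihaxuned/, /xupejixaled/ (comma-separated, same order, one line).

/zlouxmagivuefoag/: /g/ is a voiced stop in word-final position, so it devoices to [k]. → [zlouxmagivuefoak].
/zesosmizomob/: /b/ is a voiced stop in word-final position, so it devoices to [p]. → [zesosmizomop].
/vipiifihaxuned/: /d/ is a voiced stop in word-final position, so it devoices to [t]. → [vipiifihaxunet].
/xupejixaled/: /d/ is a voiced stop in word-final position, so it devoices to [t]. → [xupejixalet].

zlouxmagivuefoak, zesosmizomop, vipiifihaxunet, xupejixalet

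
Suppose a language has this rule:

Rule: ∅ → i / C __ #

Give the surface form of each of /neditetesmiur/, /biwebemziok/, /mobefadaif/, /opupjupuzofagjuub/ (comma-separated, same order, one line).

/neditetesmiur/: the form ends in the consonant /r/, so [i] is inserted word-finally. → [neditetesmiuri].
/biwebemziok/: the form ends in the consonant /k/, so [i] is inserted word-finally. → [biwebemzioki].
/mobefadaif/: the form ends in the consonant /f/, so [i] is inserted word-finally. → [mobefadaifi].
/opupjupuzofagjuub/: the form ends in the consonant /b/, so [i] is inserted word-finally. → [opupjupuzofagjuubi].

neditetesmiuri, biwebemzioki, mobefadaifi, opupjupuzofagjuubi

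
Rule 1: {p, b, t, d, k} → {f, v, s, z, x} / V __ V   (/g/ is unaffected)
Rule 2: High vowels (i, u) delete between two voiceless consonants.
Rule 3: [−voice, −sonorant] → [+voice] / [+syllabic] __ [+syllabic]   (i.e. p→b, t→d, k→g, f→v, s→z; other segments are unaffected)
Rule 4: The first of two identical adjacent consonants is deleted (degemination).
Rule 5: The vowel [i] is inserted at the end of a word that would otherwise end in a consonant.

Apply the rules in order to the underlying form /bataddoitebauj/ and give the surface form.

Rule 1 (intervocalic spirantization): /t/ is a stop between vowels /a/ and /a/, so it spirantizes to the fricative [s]. /t/ is a stop between vowels /i/ and /e/, so it spirantizes to the fricative [s]. /b/ is a stop between vowels /e/ and /a/, so it spirantizes to the fricative [v]. /bataddoitebauj/ → basaddoisevauj.
Rule 2 (high vowel syncope): no segment meets the environment; /basaddoisevauj/ is unchanged.
Rule 3 (intervocalic voicing): /s/ is a voiceless obstruent between vowels /a/ and /a/, so it voices to [z]. /s/ is a voiceless obstruent between vowels /i/ and /e/, so it voices to [z]. /basaddoisevauj/ → bazaddoizevauj.
Rule 4 (degemination): /dd/ is a geminate; the first /d/ deletes. /bazaddoizevauj/ → bazadoizevauj.
Rule 5 (final i-epenthesis): the form ends in the consonant /j/, so [i] is inserted word-finally. /bazadoizevauj/ → bazadoizevauji.

bazadoizevauji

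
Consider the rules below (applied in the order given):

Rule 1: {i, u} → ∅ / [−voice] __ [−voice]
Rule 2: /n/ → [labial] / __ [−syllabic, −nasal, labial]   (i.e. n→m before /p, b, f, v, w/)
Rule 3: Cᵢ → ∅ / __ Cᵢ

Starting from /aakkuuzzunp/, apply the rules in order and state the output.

aakuuzump

Rule 1 (high vowel syncope): no segment meets the environment; /aakkuuzzunp/ is unchanged.
Rule 2 (nasal place assimilation): /n/ precedes the labial consonant /p/, so it assimilates in place to [m]. /aakkuuzzunp/ → aakkuuzzump.
Rule 3 (degemination): /kk/ is a geminate; the first /k/ deletes. /zz/ is a geminate; the first /z/ deletes. /aakkuuzzump/ → aakuuzump.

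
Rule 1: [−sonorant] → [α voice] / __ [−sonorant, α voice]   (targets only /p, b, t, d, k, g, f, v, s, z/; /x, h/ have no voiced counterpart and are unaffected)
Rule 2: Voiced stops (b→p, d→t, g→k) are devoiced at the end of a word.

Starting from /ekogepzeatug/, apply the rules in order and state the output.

ekogebzeatuk

Rule 1 (regressive voicing assimilation): /p/ precedes the voiced obstruent /z/, so it voices to [b] by assimilation. /ekogepzeatug/ → ekogebzeatug.
Rule 2 (final devoicing): /g/ is a voiced stop in word-final position, so it devoices to [k]. /ekogebzeatug/ → ekogebzeatuk.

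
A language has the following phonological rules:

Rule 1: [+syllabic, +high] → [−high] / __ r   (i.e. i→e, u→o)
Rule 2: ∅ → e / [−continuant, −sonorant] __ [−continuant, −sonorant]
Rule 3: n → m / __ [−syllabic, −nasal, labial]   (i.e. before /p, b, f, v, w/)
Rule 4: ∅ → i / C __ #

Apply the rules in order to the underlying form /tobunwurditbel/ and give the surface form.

tobumworditebeli

Rule 1 (pre-rhotic lowering): /u/ is a high vowel immediately before /r/, so it lowers to [o]. /tobunwurditbel/ → tobunworditbel.
Rule 2 (stop-cluster e-epenthesis): /t/ and /b/ form a stop–stop cluster, so [e] is inserted between them. /tobunworditbel/ → tobunworditebel.
Rule 3 (nasal place assimilation): /n/ precedes the labial consonant /w/, so it assimilates in place to [m]. /tobunworditebel/ → tobumworditebel.
Rule 4 (final i-epenthesis): the form ends in the consonant /l/, so [i] is inserted word-finally. /tobumworditebel/ → tobumworditebeli.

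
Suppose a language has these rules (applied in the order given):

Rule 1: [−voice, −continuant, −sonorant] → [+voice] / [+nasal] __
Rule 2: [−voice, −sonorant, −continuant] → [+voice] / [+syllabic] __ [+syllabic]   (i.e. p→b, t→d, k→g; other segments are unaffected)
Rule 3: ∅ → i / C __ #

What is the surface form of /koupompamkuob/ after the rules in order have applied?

koubombamguobi

Rule 1 (post-nasal voicing): /p/ is a voiceless stop immediately after the nasal /m/, so it voices to [b]. /k/ is a voiceless stop immediately after the nasal /m/, so it voices to [g]. /koupompamkuob/ → koupombamguob.
Rule 2 (intervocalic voicing): /p/ is a voiceless stop between vowels /u/ and /o/, so it voices to [b]. /koupombamguob/ → koubombamguob.
Rule 3 (final i-epenthesis): the form ends in the consonant /b/, so [i] is inserted word-finally. /koubombamguob/ → koubombamguobi.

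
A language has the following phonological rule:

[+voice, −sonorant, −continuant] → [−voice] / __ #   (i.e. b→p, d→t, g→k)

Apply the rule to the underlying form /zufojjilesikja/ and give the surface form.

No segment of /zufojjilesikja/ meets the structural description of the rule, so the form surfaces unchanged.

zufojjilesikja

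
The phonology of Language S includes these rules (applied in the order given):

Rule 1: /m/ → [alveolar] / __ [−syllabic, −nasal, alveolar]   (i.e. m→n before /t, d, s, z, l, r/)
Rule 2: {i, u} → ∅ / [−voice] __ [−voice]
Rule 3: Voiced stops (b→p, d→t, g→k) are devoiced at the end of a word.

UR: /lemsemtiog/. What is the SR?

Rule 1 (nasal place assimilation): /m/ precedes the alveolar consonant /s/, so it assimilates in place to [n]. /m/ precedes the alveolar consonant /t/, so it assimilates in place to [n]. /lemsemtiog/ → lensentiog.
Rule 2 (high vowel syncope): no segment meets the environment; /lensentiog/ is unchanged.
Rule 3 (final devoicing): /g/ is a voiced stop in word-final position, so it devoices to [k]. /lensentiog/ → lensentiok.

lensentiok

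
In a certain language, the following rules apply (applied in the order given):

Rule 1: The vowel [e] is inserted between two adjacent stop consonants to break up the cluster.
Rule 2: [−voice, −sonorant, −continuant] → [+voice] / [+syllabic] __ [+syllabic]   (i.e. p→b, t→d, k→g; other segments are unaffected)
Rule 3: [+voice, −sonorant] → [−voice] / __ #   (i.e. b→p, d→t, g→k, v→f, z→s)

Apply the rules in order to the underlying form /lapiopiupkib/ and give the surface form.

Rule 1 (stop-cluster e-epenthesis): /p/ and /k/ form a stop–stop cluster, so [e] is inserted between them. /lapiopiupkib/ → lapiopiupekib.
Rule 2 (intervocalic voicing): /p/ is a voiceless stop between vowels /a/ and /i/, so it voices to [b]. /p/ is a voiceless stop between vowels /o/ and /i/, so it voices to [b]. /p/ is a voiceless stop between vowels /u/ and /e/, so it voices to [b]. /k/ is a voiceless stop between vowels /e/ and /i/, so it voices to [g]. /lapiopiupekib/ → labiobiubegib.
Rule 3 (final devoicing): /b/ is a voiced obstruent in word-final position, so it devoices to [p]. /labiobiubegib/ → labiobiubegip.

labiobiubegip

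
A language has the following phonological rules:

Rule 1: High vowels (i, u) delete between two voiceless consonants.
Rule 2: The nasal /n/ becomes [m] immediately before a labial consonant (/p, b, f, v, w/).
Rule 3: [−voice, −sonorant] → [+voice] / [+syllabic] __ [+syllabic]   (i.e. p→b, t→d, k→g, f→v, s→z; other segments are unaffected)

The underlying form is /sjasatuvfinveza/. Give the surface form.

sjazaduvfimveza

Rule 1 (high vowel syncope): no segment meets the environment; /sjasatuvfinveza/ is unchanged.
Rule 2 (nasal place assimilation): /n/ precedes the labial consonant /v/, so it assimilates in place to [m]. /sjasatuvfinveza/ → sjasatuvfimveza.
Rule 3 (intervocalic voicing): /s/ is a voiceless obstruent between vowels /a/ and /a/, so it voices to [z]. /t/ is a voiceless obstruent between vowels /a/ and /u/, so it voices to [d]. /sjasatuvfimveza/ → sjazaduvfimveza.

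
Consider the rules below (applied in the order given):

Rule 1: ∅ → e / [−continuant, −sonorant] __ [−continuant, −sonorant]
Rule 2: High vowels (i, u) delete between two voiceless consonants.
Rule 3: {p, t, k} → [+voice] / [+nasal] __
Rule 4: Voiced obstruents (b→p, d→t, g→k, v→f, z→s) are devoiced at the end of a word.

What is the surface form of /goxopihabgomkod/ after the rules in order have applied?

goxophabegomgot

Rule 1 (stop-cluster e-epenthesis): /b/ and /g/ form a stop–stop cluster, so [e] is inserted between them. /goxopihabgomkod/ → goxopihabegomkod.
Rule 2 (high vowel syncope): /i/ is a high vowel flanked by voiceless consonants /p/ and /h/, so it deletes. /goxopihabegomkod/ → goxophabegomkod.
Rule 3 (post-nasal voicing): /k/ is a voiceless stop immediately after the nasal /m/, so it voices to [g]. /goxophabegomkod/ → goxophabegomgod.
Rule 4 (final devoicing): /d/ is a voiced obstruent in word-final position, so it devoices to [t]. /goxophabegomgod/ → goxophabegomgot.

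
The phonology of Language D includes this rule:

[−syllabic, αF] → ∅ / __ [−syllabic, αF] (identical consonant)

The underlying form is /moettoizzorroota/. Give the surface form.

/tt/ is a geminate; the first /t/ deletes.
/zz/ is a geminate; the first /z/ deletes.
/rr/ is a geminate; the first /r/ deletes.
Surface form: [moetoizoroota].

moetoizoroota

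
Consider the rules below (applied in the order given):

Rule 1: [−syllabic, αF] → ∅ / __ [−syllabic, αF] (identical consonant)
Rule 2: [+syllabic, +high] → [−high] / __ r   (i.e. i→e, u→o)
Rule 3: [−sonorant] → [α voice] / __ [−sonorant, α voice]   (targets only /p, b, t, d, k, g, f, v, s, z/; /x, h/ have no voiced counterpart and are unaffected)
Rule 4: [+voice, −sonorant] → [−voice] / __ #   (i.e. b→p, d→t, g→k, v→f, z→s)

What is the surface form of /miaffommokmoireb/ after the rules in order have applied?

miafomokmoerep

Rule 1 (degemination): /ff/ is a geminate; the first /f/ deletes. /mm/ is a geminate; the first /m/ deletes. /miaffommokmoireb/ → miafomokmoireb.
Rule 2 (pre-rhotic lowering): /i/ is a high vowel immediately before /r/, so it lowers to [e]. /miafomokmoireb/ → miafomokmoereb.
Rule 3 (regressive voicing assimilation): no segment meets the environment; /miafomokmoereb/ is unchanged.
Rule 4 (final devoicing): /b/ is a voiced obstruent in word-final position, so it devoices to [p]. /miafomokmoereb/ → miafomokmoerep.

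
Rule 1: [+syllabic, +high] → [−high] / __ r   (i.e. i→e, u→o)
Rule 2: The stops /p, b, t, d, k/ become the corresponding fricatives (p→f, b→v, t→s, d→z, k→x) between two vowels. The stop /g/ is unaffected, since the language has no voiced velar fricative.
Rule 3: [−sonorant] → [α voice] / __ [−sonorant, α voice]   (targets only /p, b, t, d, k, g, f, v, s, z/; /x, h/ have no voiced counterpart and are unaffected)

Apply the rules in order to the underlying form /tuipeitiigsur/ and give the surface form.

Rule 1 (pre-rhotic lowering): /u/ is a high vowel immediately before /r/, so it lowers to [o]. /tuipeitiigsur/ → tuipeitiigsor.
Rule 2 (intervocalic spirantization): /p/ is a stop between vowels /i/ and /e/, so it spirantizes to the fricative [f]. /t/ is a stop between vowels /i/ and /i/, so it spirantizes to the fricative [s]. /tuipeitiigsor/ → tuifeisiigsor.
Rule 3 (regressive voicing assimilation): /g/ precedes the voiceless obstruent /s/, so it devoices to [k] by assimilation. /tuifeisiigsor/ → tuifeisiiksor.

tuifeisiiksor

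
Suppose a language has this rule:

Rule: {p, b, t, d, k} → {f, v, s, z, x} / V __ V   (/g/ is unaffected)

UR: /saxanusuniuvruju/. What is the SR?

No segment of /saxanusuniuvruju/ meets the structural description of the rule, so the form surfaces unchanged.

saxanusuniuvruju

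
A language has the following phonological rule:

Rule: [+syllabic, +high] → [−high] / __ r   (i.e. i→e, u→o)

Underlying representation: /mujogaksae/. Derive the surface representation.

No segment of /mujogaksae/ meets the structural description of the rule, so the form surfaces unchanged.

mujogaksae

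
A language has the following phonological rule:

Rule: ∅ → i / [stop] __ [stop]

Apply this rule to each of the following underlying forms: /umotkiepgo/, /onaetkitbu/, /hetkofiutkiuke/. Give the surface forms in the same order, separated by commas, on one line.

/umotkiepgo/: /t/ and /k/ form a stop–stop cluster, so [i] is inserted between them. /p/ and /g/ form a stop–stop cluster, so [i] is inserted between them. → [umotikiepigo].
/onaetkitbu/: /t/ and /k/ form a stop–stop cluster, so [i] is inserted between them. /t/ and /b/ form a stop–stop cluster, so [i] is inserted between them. → [onaetikitibu].
/hetkofiutkiuke/: /t/ and /k/ form a stop–stop cluster, so [i] is inserted between them. /t/ and /k/ form a stop–stop cluster, so [i] is inserted between them. → [hetikofiutikiuke].

umotikiepigo, onaetikitibu, hetikofiutikiuke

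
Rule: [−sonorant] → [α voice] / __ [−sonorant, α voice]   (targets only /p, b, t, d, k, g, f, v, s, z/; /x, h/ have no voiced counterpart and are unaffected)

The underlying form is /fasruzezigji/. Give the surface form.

fasruzezigji

No segment of /fasruzezigji/ meets the structural description of the rule, so the form surfaces unchanged.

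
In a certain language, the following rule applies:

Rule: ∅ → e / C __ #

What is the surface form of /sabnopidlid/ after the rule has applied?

the form ends in the consonant /d/, so [e] is inserted word-finally.
Surface form: [sabnopidlide].

sabnopidlide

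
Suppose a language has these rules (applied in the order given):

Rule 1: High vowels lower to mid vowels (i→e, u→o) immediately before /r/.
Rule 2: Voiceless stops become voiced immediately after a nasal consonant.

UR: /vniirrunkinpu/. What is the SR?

vnierrunginbu

Rule 1 (pre-rhotic lowering): /i/ is a high vowel immediately before /r/, so it lowers to [e]. /vniirrunkinpu/ → vnierrunkinpu.
Rule 2 (post-nasal voicing): /k/ is a voiceless stop immediately after the nasal /n/, so it voices to [g]. /p/ is a voiceless stop immediately after the nasal /n/, so it voices to [b]. /vnierrunkinpu/ → vnierrunginbu.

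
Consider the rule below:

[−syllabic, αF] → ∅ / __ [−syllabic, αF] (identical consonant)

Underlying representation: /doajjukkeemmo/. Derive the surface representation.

doajukeemo

/jj/ is a geminate; the first /j/ deletes.
/kk/ is a geminate; the first /k/ deletes.
/mm/ is a geminate; the first /m/ deletes.
Surface form: [doajukeemo].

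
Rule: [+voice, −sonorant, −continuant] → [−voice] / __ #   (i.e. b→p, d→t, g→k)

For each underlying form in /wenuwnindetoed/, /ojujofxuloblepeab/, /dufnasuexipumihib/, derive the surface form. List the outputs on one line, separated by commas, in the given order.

/wenuwnindetoed/: /d/ is a voiced stop in word-final position, so it devoices to [t]. → [wenuwnindetoet].
/ojujofxuloblepeab/: /b/ is a voiced stop in word-final position, so it devoices to [p]. → [ojujofxuloblepeap].
/dufnasuexipumihib/: /b/ is a voiced stop in word-final position, so it devoices to [p]. → [dufnasuexipumihip].

wenuwnindetoet, ojujofxuloblepeap, dufnasuexipumihip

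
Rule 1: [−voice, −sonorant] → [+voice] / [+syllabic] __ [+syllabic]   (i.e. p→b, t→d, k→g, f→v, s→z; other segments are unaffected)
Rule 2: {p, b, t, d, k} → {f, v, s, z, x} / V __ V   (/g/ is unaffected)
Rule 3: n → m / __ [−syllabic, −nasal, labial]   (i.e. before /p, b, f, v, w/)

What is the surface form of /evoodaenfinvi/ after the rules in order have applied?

evoozaemfimvi

Rule 1 (intervocalic voicing): no segment meets the environment; /evoodaenfinvi/ is unchanged.
Rule 2 (intervocalic spirantization): /d/ is a stop between vowels /o/ and /a/, so it spirantizes to the fricative [z]. /evoodaenfinvi/ → evoozaenfinvi.
Rule 3 (nasal place assimilation): /n/ precedes the labial consonant /f/, so it assimilates in place to [m]. /n/ precedes the labial consonant /v/, so it assimilates in place to [m]. /evoozaenfinvi/ → evoozaemfimvi.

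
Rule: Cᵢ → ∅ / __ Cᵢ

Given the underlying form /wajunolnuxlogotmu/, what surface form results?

wajunolnuxlogotmu

No segment of /wajunolnuxlogotmu/ meets the structural description of the rule, so the form surfaces unchanged.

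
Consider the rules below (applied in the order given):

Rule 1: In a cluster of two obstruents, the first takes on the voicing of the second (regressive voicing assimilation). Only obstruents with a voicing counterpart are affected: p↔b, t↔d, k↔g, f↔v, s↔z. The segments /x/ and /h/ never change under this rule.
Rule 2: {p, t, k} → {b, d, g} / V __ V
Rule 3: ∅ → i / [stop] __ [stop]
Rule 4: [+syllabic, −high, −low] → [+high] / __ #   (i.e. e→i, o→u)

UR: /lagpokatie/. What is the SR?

lakipogadii

Rule 1 (regressive voicing assimilation): /g/ precedes the voiceless obstruent /p/, so it devoices to [k] by assimilation. /lagpokatie/ → lakpokatie.
Rule 2 (intervocalic voicing): /k/ is a voiceless stop between vowels /o/ and /a/, so it voices to [g]. /t/ is a voiceless stop between vowels /a/ and /i/, so it voices to [d]. /lakpokatie/ → lakpogadie.
Rule 3 (stop-cluster i-epenthesis): /k/ and /p/ form a stop–stop cluster, so [i] is inserted between them. /lakpogadie/ → lakipogadie.
Rule 4 (final vowel raising): /e/ is a mid vowel in word-final position, so it raises to [i]. /lakipogadie/ → lakipogadii.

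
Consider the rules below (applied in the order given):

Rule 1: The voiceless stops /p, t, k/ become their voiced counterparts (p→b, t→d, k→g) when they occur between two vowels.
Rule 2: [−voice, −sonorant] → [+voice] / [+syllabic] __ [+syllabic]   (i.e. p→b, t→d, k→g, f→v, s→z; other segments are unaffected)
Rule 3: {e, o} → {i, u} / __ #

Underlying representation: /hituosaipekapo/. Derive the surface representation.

Rule 1 (intervocalic voicing): /t/ is a voiceless stop between vowels /i/ and /u/, so it voices to [d]. /p/ is a voiceless stop between vowels /i/ and /e/, so it voices to [b]. /k/ is a voiceless stop between vowels /e/ and /a/, so it voices to [g]. /p/ is a voiceless stop between vowels /a/ and /o/, so it voices to [b]. /hituosaipekapo/ → hiduosaibegabo.
Rule 2 (intervocalic voicing): /s/ is a voiceless obstruent between vowels /o/ and /a/, so it voices to [z]. /hiduosaibegabo/ → hiduozaibegabo.
Rule 3 (final vowel raising): /o/ is a mid vowel in word-final position, so it raises to [u]. /hiduozaibegabo/ → hiduozaibegabu.

hiduozaibegabu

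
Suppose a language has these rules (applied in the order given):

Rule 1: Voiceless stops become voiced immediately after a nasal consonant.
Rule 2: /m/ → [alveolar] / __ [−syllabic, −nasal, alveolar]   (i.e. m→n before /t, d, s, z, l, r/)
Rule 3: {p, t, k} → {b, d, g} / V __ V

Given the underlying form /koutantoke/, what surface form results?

Rule 1 (post-nasal voicing): /t/ is a voiceless stop immediately after the nasal /n/, so it voices to [d]. /koutantoke/ → koutandoke.
Rule 2 (nasal place assimilation): no segment meets the environment; /koutandoke/ is unchanged.
Rule 3 (intervocalic voicing): /t/ is a voiceless stop between vowels /u/ and /a/, so it voices to [d]. /k/ is a voiceless stop between vowels /o/ and /e/, so it voices to [g]. /koutandoke/ → koudandoge.

koudandoge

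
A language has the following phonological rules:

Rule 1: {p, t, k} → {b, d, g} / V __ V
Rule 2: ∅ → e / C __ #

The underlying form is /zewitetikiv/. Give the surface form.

zewidedigive

Rule 1 (intervocalic voicing): /t/ is a voiceless stop between vowels /i/ and /e/, so it voices to [d]. /t/ is a voiceless stop between vowels /e/ and /i/, so it voices to [d]. /k/ is a voiceless stop between vowels /i/ and /i/, so it voices to [g]. /zewitetikiv/ → zewidedigiv.
Rule 2 (final e-epenthesis): the form ends in the consonant /v/, so [e] is inserted word-finally. /zewidedigiv/ → zewidedigive.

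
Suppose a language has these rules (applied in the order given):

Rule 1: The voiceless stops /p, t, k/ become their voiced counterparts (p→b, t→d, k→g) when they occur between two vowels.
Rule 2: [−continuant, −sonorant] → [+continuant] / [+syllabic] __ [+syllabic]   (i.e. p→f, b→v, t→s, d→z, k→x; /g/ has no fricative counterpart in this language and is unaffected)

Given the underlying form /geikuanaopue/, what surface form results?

geiguanaovue

Rule 1 (intervocalic voicing): /k/ is a voiceless stop between vowels /i/ and /u/, so it voices to [g]. /p/ is a voiceless stop between vowels /o/ and /u/, so it voices to [b]. /geikuanaopue/ → geiguanaobue.
Rule 2 (intervocalic spirantization): /b/ is a stop between vowels /o/ and /u/, so it spirantizes to the fricative [v]. /geiguanaobue/ → geiguanaovue.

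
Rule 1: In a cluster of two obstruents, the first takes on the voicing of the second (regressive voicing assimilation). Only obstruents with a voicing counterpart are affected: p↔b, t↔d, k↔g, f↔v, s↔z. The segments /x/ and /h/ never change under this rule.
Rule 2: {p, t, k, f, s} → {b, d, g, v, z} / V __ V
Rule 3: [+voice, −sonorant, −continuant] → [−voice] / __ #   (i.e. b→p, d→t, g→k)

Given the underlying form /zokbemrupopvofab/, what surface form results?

Rule 1 (regressive voicing assimilation): /k/ precedes the voiced obstruent /b/, so it voices to [g] by assimilation. /p/ precedes the voiced obstruent /v/, so it voices to [b] by assimilation. /zokbemrupopvofab/ → zogbemrupobvofab.
Rule 2 (intervocalic voicing): /p/ is a voiceless obstruent between vowels /u/ and /o/, so it voices to [b]. /f/ is a voiceless obstruent between vowels /o/ and /a/, so it voices to [v]. /zogbemrupobvofab/ → zogbemrubobvovab.
Rule 3 (final devoicing): /b/ is a voiced stop in word-final position, so it devoices to [p]. /zogbemrubobvovab/ → zogbemrubobvovap.

zogbemrubobvovap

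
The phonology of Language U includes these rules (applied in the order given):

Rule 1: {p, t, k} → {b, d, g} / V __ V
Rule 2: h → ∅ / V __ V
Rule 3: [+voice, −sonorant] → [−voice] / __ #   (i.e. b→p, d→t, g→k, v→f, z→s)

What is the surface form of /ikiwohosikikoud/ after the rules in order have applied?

Rule 1 (intervocalic voicing): /k/ is a voiceless stop between vowels /i/ and /i/, so it voices to [g]. /k/ is a voiceless stop between vowels /i/ and /i/, so it voices to [g]. /k/ is a voiceless stop between vowels /i/ and /o/, so it voices to [g]. /ikiwohosikikoud/ → igiwohosigigoud.
Rule 2 (intervocalic h-deletion): /h/ occurs between vowels /o/ and /o/, so it deletes. /igiwohosigigoud/ → igiwoosigigoud.
Rule 3 (final devoicing): /d/ is a voiced obstruent in word-final position, so it devoices to [t]. /igiwoosigigoud/ → igiwoosigigout.

igiwoosigigout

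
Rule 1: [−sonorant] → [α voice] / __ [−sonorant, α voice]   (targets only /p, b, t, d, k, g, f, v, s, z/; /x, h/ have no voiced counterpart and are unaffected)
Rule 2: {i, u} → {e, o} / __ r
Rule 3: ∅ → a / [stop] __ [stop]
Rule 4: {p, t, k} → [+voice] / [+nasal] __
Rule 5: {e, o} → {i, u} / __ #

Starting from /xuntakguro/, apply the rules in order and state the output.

xundagagoru

Rule 1 (regressive voicing assimilation): /k/ precedes the voiced obstruent /g/, so it voices to [g] by assimilation. /xuntakguro/ → xuntagguro.
Rule 2 (pre-rhotic lowering): /u/ is a high vowel immediately before /r/, so it lowers to [o]. /xuntagguro/ → xuntaggoro.
Rule 3 (stop-cluster a-epenthesis): /g/ and /g/ form a stop–stop cluster, so [a] is inserted between them. /xuntaggoro/ → xuntagagoro.
Rule 4 (post-nasal voicing): /t/ is a voiceless stop immediately after the nasal /n/, so it voices to [d]. /xuntagagoro/ → xundagagoro.
Rule 5 (final vowel raising): /o/ is a mid vowel in word-final position, so it raises to [u]. /xundagagoro/ → xundagagoru.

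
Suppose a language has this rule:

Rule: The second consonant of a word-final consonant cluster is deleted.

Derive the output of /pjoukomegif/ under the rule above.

pjoukomegif

No segment of /pjoukomegif/ meets the structural description of the rule, so the form surfaces unchanged.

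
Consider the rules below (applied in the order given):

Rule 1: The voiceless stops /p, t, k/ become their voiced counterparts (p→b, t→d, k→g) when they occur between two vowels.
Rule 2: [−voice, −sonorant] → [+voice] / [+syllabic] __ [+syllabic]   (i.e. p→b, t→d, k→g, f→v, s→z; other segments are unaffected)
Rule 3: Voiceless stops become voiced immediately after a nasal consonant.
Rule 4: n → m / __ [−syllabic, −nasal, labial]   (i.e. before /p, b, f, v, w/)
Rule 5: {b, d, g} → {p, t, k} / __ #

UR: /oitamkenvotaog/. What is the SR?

Rule 1 (intervocalic voicing): /t/ is a voiceless stop between vowels /i/ and /a/, so it voices to [d]. /t/ is a voiceless stop between vowels /o/ and /a/, so it voices to [d]. /oitamkenvotaog/ → oidamkenvodaog.
Rule 2 (intervocalic voicing): no segment meets the environment; /oidamkenvodaog/ is unchanged.
Rule 3 (post-nasal voicing): /k/ is a voiceless stop immediately after the nasal /m/, so it voices to [g]. /oidamkenvodaog/ → oidamgenvodaog.
Rule 4 (nasal place assimilation): /n/ precedes the labial consonant /v/, so it assimilates in place to [m]. /oidamgenvodaog/ → oidamgemvodaog.
Rule 5 (final devoicing): /g/ is a voiced stop in word-final position, so it devoices to [k]. /oidamgemvodaog/ → oidamgemvodaok.

oidamgemvodaok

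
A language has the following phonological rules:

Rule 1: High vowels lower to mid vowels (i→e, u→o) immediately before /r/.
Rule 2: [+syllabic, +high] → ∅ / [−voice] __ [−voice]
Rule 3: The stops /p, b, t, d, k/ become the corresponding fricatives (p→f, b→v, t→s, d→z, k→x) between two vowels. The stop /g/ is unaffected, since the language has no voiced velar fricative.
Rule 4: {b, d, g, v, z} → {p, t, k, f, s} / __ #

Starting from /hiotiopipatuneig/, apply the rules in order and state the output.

Rule 1 (pre-rhotic lowering): no segment meets the environment; /hiotiopipatuneig/ is unchanged.
Rule 2 (high vowel syncope): /i/ is a high vowel flanked by voiceless consonants /p/ and /p/, so it deletes. /hiotiopipatuneig/ → hiotioppatuneig.
Rule 3 (intervocalic spirantization): /t/ is a stop between vowels /o/ and /i/, so it spirantizes to the fricative [s]. /t/ is a stop between vowels /a/ and /u/, so it spirantizes to the fricative [s]. /hiotioppatuneig/ → hiosioppasuneig.
Rule 4 (final devoicing): /g/ is a voiced obstruent in word-final position, so it devoices to [k]. /hiosioppasuneig/ → hiosioppasuneik.

hiosioppasuneik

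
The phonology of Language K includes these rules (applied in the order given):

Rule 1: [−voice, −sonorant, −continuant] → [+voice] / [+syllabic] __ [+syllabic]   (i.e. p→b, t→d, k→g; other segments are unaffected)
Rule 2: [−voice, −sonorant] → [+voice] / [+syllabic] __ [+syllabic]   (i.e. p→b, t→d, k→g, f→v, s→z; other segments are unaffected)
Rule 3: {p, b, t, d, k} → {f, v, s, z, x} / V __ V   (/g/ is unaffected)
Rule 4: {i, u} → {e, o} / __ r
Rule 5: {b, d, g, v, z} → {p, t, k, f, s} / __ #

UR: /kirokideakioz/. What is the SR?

kerogizeagios

Rule 1 (intervocalic voicing): /k/ is a voiceless stop between vowels /o/ and /i/, so it voices to [g]. /k/ is a voiceless stop between vowels /a/ and /i/, so it voices to [g]. /kirokideakioz/ → kirogideagioz.
Rule 2 (intervocalic voicing): no segment meets the environment; /kirogideagioz/ is unchanged.
Rule 3 (intervocalic spirantization): /d/ is a stop between vowels /i/ and /e/, so it spirantizes to the fricative [z]. /kirogideagioz/ → kirogizeagioz.
Rule 4 (pre-rhotic lowering): /i/ is a high vowel immediately before /r/, so it lowers to [e]. /kirogizeagioz/ → kerogizeagioz.
Rule 5 (final devoicing): /z/ is a voiced obstruent in word-final position, so it devoices to [s]. /kerogizeagioz/ → kerogizeagios.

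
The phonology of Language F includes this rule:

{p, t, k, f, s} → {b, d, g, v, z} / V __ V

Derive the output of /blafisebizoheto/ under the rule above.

/f/ is a voiceless obstruent between vowels /a/ and /i/, so it voices to [v].
/s/ is a voiceless obstruent between vowels /i/ and /e/, so it voices to [z].
/t/ is a voiceless obstruent between vowels /e/ and /o/, so it voices to [d].
Surface form: [blavizebizohedo].

blavizebizohedo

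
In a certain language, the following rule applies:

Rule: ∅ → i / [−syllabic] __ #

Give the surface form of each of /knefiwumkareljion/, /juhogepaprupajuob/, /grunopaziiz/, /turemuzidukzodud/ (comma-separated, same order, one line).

/knefiwumkareljion/: the form ends in the consonant /n/, so [i] is inserted word-finally. → [knefiwumkareljioni].
/juhogepaprupajuob/: the form ends in the consonant /b/, so [i] is inserted word-finally. → [juhogepaprupajuobi].
/grunopaziiz/: the form ends in the consonant /z/, so [i] is inserted word-finally. → [grunopaziizi].
/turemuzidukzodud/: the form ends in the consonant /d/, so [i] is inserted word-finally. → [turemuzidukzodudi].

knefiwumkareljioni, juhogepaprupajuobi, grunopaziizi, turemuzidukzodudi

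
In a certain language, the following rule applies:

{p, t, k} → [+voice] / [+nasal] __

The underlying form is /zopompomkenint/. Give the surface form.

/p/ is a voiceless stop immediately after the nasal /m/, so it voices to [b].
/k/ is a voiceless stop immediately after the nasal /m/, so it voices to [g].
/t/ is a voiceless stop immediately after the nasal /n/, so it voices to [d].
The other instance of /p/ does not occur in the required environment and remains unchanged.
Surface form: [zopombomgenind].

zopombomgenind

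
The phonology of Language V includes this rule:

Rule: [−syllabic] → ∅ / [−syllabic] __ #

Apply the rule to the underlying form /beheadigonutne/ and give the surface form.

No segment of /beheadigonutne/ meets the structural description of the rule, so the form surfaces unchanged.

beheadigonutne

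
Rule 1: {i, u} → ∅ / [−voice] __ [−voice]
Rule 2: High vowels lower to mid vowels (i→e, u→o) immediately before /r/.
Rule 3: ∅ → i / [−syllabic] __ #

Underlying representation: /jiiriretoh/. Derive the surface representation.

Rule 1 (high vowel syncope): no segment meets the environment; /jiiriretoh/ is unchanged.
Rule 2 (pre-rhotic lowering): /i/ is a high vowel immediately before /r/, so it lowers to [e]. /i/ is a high vowel immediately before /r/, so it lowers to [e]. /jiiriretoh/ → jiereretoh.
Rule 3 (final i-epenthesis): the form ends in the consonant /h/, so [i] is inserted word-finally. /jiereretoh/ → jiereretohi.

jiereretohi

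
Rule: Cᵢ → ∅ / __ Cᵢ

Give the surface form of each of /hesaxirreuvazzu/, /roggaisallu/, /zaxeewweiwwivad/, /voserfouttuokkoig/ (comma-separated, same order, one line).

/hesaxirreuvazzu/: /rr/ is a geminate; the first /r/ deletes. /zz/ is a geminate; the first /z/ deletes. → [hesaxireuvazu].
/roggaisallu/: /gg/ is a geminate; the first /g/ deletes. /ll/ is a geminate; the first /l/ deletes. → [rogaisalu].
/zaxeewweiwwivad/: /ww/ is a geminate; the first /w/ deletes. /ww/ is a geminate; the first /w/ deletes. → [zaxeeweiwivad].
/voserfouttuokkoig/: /tt/ is a geminate; the first /t/ deletes. /kk/ is a geminate; the first /k/ deletes. → [voserfoutuokoig].

hesaxireuvazu, rogaisalu, zaxeeweiwivad, voserfoutuokoig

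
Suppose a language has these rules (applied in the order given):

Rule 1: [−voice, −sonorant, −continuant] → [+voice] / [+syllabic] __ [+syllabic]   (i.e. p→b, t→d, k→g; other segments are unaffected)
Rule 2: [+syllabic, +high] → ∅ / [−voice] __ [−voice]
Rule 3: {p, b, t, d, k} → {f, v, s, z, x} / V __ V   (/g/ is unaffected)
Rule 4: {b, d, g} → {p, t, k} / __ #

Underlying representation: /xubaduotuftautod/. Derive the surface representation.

xuvazuozuftauzot

Rule 1 (intervocalic voicing): /t/ is a voiceless stop between vowels /o/ and /u/, so it voices to [d]. /t/ is a voiceless stop between vowels /u/ and /o/, so it voices to [d]. /xubaduotuftautod/ → xubaduoduftaudod.
Rule 2 (high vowel syncope): no segment meets the environment; /xubaduoduftaudod/ is unchanged.
Rule 3 (intervocalic spirantization): /b/ is a stop between vowels /u/ and /a/, so it spirantizes to the fricative [v]. /d/ is a stop between vowels /a/ and /u/, so it spirantizes to the fricative [z]. /d/ is a stop between vowels /o/ and /u/, so it spirantizes to the fricative [z]. /d/ is a stop between vowels /u/ and /o/, so it spirantizes to the fricative [z]. /xubaduoduftaudod/ → xuvazuozuftauzod.
Rule 4 (final devoicing): /d/ is a voiced stop in word-final position, so it devoices to [t]. /xuvazuozuftauzod/ → xuvazuozuftauzot.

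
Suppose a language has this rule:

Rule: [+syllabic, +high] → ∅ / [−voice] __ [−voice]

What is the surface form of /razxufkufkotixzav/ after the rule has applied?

razxfkfkotxzav

/u/ is a high vowel flanked by voiceless consonants /x/ and /f/, so it deletes.
/u/ is a high vowel flanked by voiceless consonants /k/ and /f/, so it deletes.
/i/ is a high vowel flanked by voiceless consonants /t/ and /x/, so it deletes.
Surface form: [razxfkfkotxzav].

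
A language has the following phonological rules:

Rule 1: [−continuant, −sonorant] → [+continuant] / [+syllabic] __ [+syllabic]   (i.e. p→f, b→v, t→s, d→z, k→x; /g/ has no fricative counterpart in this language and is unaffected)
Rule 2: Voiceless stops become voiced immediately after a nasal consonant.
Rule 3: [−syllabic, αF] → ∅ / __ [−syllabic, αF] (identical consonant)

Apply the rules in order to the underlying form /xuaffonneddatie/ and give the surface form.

Rule 1 (intervocalic spirantization): /t/ is a stop between vowels /a/ and /i/, so it spirantizes to the fricative [s]. /xuaffonneddatie/ → xuaffonneddasie.
Rule 2 (post-nasal voicing): no segment meets the environment; /xuaffonneddasie/ is unchanged.
Rule 3 (degemination): /ff/ is a geminate; the first /f/ deletes. /nn/ is a geminate; the first /n/ deletes. /dd/ is a geminate; the first /d/ deletes. /xuaffonneddasie/ → xuafonedasie.

xuafonedasie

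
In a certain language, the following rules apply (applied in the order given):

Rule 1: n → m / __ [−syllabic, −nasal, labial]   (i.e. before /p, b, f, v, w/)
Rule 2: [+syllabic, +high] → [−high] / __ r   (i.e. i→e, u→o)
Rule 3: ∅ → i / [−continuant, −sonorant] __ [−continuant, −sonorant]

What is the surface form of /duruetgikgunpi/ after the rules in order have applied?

Rule 1 (nasal place assimilation): /n/ precedes the labial consonant /p/, so it assimilates in place to [m]. /duruetgikgunpi/ → duruetgikgumpi.
Rule 2 (pre-rhotic lowering): /u/ is a high vowel immediately before /r/, so it lowers to [o]. /duruetgikgumpi/ → doruetgikgumpi.
Rule 3 (stop-cluster i-epenthesis): /t/ and /g/ form a stop–stop cluster, so [i] is inserted between them. /k/ and /g/ form a stop–stop cluster, so [i] is inserted between them. /doruetgikgumpi/ → doruetigikigumpi.

doruetigikigumpi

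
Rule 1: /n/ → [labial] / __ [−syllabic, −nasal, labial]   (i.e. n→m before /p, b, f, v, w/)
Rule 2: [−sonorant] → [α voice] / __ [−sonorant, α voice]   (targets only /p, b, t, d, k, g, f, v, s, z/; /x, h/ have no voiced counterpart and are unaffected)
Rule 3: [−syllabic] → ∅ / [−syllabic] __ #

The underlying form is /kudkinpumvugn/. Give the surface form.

kutkimpumvug

Rule 1 (nasal place assimilation): /n/ precedes the labial consonant /p/, so it assimilates in place to [m]. /kudkinpumvugn/ → kudkimpumvugn.
Rule 2 (regressive voicing assimilation): /d/ precedes the voiceless obstruent /k/, so it devoices to [t] by assimilation. /kudkimpumvugn/ → kutkimpumvugn.
Rule 3 (final cluster simplification): /n/ is the second consonant of a word-final cluster /gn/, so it deletes. /kutkimpumvugn/ → kutkimpumvug.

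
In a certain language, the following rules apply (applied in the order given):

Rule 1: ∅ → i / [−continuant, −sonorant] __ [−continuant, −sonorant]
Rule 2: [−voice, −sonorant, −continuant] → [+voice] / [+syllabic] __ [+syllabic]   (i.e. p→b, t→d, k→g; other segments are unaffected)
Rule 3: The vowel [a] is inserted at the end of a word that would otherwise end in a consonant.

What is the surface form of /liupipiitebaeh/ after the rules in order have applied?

liubibiidebaeha

Rule 1 (stop-cluster i-epenthesis): no segment meets the environment; /liupipiitebaeh/ is unchanged.
Rule 2 (intervocalic voicing): /p/ is a voiceless stop between vowels /u/ and /i/, so it voices to [b]. /p/ is a voiceless stop between vowels /i/ and /i/, so it voices to [b]. /t/ is a voiceless stop between vowels /i/ and /e/, so it voices to [d]. /liupipiitebaeh/ → liubibiidebaeh.
Rule 3 (final a-epenthesis): the form ends in the consonant /h/, so [a] is inserted word-finally. /liubibiidebaeh/ → liubibiidebaeha.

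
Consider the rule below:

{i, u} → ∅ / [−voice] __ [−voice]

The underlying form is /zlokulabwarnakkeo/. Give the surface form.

zlokulabwarnakkeo

No segment of /zlokulabwarnakkeo/ meets the structural description of the rule, so the form surfaces unchanged.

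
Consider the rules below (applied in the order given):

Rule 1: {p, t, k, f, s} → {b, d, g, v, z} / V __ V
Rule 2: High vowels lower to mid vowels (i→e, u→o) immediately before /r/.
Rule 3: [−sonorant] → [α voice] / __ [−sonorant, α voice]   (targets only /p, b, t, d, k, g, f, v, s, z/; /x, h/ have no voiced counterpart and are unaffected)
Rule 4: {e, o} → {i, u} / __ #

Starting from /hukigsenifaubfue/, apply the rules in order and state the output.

hugiksenivaupfui

Rule 1 (intervocalic voicing): /k/ is a voiceless obstruent between vowels /u/ and /i/, so it voices to [g]. /f/ is a voiceless obstruent between vowels /i/ and /a/, so it voices to [v]. /hukigsenifaubfue/ → hugigsenivaubfue.
Rule 2 (pre-rhotic lowering): no segment meets the environment; /hugigsenivaubfue/ is unchanged.
Rule 3 (regressive voicing assimilation): /g/ precedes the voiceless obstruent /s/, so it devoices to [k] by assimilation. /b/ precedes the voiceless obstruent /f/, so it devoices to [p] by assimilation. /hugigsenivaubfue/ → hugiksenivaupfue.
Rule 4 (final vowel raising): /e/ is a mid vowel in word-final position, so it raises to [i]. /hugiksenivaupfue/ → hugiksenivaupfui.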